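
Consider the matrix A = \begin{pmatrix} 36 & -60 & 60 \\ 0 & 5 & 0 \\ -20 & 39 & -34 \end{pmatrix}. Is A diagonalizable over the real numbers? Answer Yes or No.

Yes

Characteristic polynomial: p(s) = s^3 - 7s^2 - 14s + 120 = (s - 6)(s - 5)(s + 4).
All 3 eigenvalues are distinct, so A is diagonalizable.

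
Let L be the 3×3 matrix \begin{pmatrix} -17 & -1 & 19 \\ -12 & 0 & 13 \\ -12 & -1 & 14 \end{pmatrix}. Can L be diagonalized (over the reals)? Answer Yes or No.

No

Characteristic polynomial: p(λ) = λ^3 + 3λ^2 - 9λ + 5 = (λ - 1)^2(λ + 5).
λ = 1 has algebraic multiplicity 2; rank(L − 1I) = 2, so geometric multiplicity = 1.
Geometric multiplicity < algebraic multiplicity, so L is not diagonalizable.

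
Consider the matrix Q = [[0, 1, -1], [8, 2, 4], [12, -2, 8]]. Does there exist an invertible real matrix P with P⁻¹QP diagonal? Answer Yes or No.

Characteristic polynomial: p(μ) = μ^3 - 10μ^2 + 28μ - 24 = (μ - 6)(μ - 2)^2.
μ = 2 has algebraic multiplicity 2; rank(Q − 2I) = 2, so geometric multiplicity = 1.
Geometric multiplicity < algebraic multiplicity, so Q is not diagonalizable.

No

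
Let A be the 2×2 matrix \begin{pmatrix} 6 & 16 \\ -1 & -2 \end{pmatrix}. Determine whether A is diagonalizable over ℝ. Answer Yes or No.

No

Characteristic polynomial: p(t) = t^2 - 4t + 4 = (t - 2)^2.
t = 2 has algebraic multiplicity 2; rank(A − 2I) = 1, so geometric multiplicity = 1.
Geometric multiplicity < algebraic multiplicity, so A is not diagonalizable.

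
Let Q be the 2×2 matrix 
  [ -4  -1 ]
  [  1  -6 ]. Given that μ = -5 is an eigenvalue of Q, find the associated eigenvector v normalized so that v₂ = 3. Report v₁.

Q + 5I = [[1, -1], [1, -1]].
Solving (Q + 5I)v = 0 gives the eigenspace spanned by (3, 3).
With v₂ = 3, v = (3, 3), so v₁ = 3.

3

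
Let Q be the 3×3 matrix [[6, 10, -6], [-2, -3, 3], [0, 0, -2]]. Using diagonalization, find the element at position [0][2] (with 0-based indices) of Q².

6

Characteristic polynomial: r^3 - r^2 - 4r + 4 = (r - 2)(r - 1)(r + 2), so the eigenvalues are -2, 1, 2.
r=2: eigenvector (5, -2, 0).
r=1: eigenvector (-2, 1, 0).
r=-2: eigenvector (2, -1, 1).
P = [[5, -2, 2], [-2, 1, -1], [0, 0, 1]], D = diag(2, 1, -2), P⁻¹ = [[1, 2, 0], [2, 5, 1], [0, 0, 1]].
Q² = P·diag(4, 1, 4)·P⁻¹ = [[16, 30, 6], [-6, -11, -3], [0, 0, 4]].
The requested entry is 6.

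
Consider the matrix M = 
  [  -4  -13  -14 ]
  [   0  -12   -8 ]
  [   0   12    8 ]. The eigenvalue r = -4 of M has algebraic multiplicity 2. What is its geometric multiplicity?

M + 4I = [[0, -13, -14], [0, -8, -8], [0, 12, 12]].
This matrix has rank 2, so its null space has dimension 3 − 2 = 1.

1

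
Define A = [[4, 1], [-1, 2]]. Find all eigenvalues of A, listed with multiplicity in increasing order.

Characteristic polynomial: p(μ) = μ^2 - 6μ + 9 = (μ - 3)^2.
Roots (with multiplicity): 3, 3.

3, 3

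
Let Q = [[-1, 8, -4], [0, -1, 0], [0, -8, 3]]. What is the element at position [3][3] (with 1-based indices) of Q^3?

27

Characteristic polynomial: μ^3 - μ^2 - 5μ - 3 = (μ - 3)(μ + 1)^2, so the eigenvalues are -1, -1, 3.
μ=-1: eigenvector (1, -1, -2).
μ=-1: eigenvector (2, -1, -2).
μ=3: eigenvector (-1, 0, 1).
P = [[1, 2, -1], [-1, -1, 0], [-2, -2, 1]], D = diag(-1, -1, 3), P⁻¹ = [[-1, 0, -1], [1, -1, 1], [0, -2, 1]].
Q³ = P·diag(-1, -1, 27)·P⁻¹ = [[-1, 56, -28], [0, -1, 0], [0, -56, 27]].
The requested entry is 27.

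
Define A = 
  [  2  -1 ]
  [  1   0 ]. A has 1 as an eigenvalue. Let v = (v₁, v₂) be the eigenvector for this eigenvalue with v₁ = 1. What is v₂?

1

A − 1I = [[1, -1], [1, -1]].
Solving (A − 1I)v = 0 gives the eigenspace spanned by (1, 1).
With v₁ = 1, v = (1, 1), so v₂ = 1.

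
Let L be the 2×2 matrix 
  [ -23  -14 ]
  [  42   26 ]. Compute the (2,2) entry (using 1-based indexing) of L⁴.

Characteristic polynomial: λ^2 - 3λ - 10 = (λ - 5)(λ + 2), so the eigenvalues are -2, 5.
λ=5: eigenvector (1, -2).
λ=-2: eigenvector (2, -3).
P = [[1, 2], [-2, -3]], D = diag(5, -2), P⁻¹ = [[-3, -2], [2, 1]].
L⁴ = P·diag(625, 16)·P⁻¹ = [[-1811, -1218], [3654, 2452]].
The requested entry is 2452.

2452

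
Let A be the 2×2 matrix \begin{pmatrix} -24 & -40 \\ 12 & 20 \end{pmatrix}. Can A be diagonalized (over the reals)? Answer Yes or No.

Characteristic polynomial: p(λ) = λ^2 + 4λ = λ(λ + 4).
All 2 eigenvalues are distinct, so A is diagonalizable.

Yes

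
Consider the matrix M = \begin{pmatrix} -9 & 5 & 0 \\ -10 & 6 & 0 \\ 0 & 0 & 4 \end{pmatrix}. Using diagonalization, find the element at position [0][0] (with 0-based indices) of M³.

Characteristic polynomial: t^3 - t^2 - 16t + 16 = (t - 4)(t - 1)(t + 4), so the eigenvalues are -4, 1, 4.
t=1: eigenvector (1, 2, 0).
t=-4: eigenvector (-1, -1, 0).
t=4: eigenvector (0, 0, 1).
P = [[1, -1, 0], [2, -1, 0], [0, 0, 1]], D = diag(1, -4, 4), P⁻¹ = [[-1, 1, 0], [-2, 1, 0], [0, 0, 1]].
M³ = P·diag(1, -64, 64)·P⁻¹ = [[-129, 65, 0], [-130, 66, 0], [0, 0, 64]].
The requested entry is -129.

-129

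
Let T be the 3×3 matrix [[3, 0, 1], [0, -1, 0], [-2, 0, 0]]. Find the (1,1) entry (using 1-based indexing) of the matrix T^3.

15

Characteristic polynomial: r^3 - 2r^2 - r + 2 = (r - 2)(r - 1)(r + 1), so the eigenvalues are -1, 1, 2.
r=1: eigenvector (1, 0, -2).
r=-1: eigenvector (0, 1, 0).
r=2: eigenvector (1, 0, -1).
P = [[1, 0, 1], [0, 1, 0], [-2, 0, -1]], D = diag(1, -1, 2), P⁻¹ = [[-1, 0, -1], [0, 1, 0], [2, 0, 1]].
T³ = P·diag(1, -1, 8)·P⁻¹ = [[15, 0, 7], [0, -1, 0], [-14, 0, -6]].
The requested entry is 15.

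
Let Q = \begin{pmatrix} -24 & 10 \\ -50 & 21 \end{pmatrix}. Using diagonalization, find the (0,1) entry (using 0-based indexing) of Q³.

Characteristic polynomial: s^2 + 3s - 4 = (s - 1)(s + 4), so the eigenvalues are -4, 1.
s=-4: eigenvector (1, 2).
s=1: eigenvector (2, 5).
P = [[1, 2], [2, 5]], D = diag(-4, 1), P⁻¹ = [[5, -2], [-2, 1]].
Q³ = P·diag(-64, 1)·P⁻¹ = [[-324, 130], [-650, 261]].
The requested entry is 130.

130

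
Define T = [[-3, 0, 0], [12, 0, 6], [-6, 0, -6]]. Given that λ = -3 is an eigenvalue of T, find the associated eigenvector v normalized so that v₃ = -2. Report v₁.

1

T + 3I = [[0, 0, 0], [12, 3, 6], [-6, 0, -3]].
Solving (T + 3I)v = 0 gives the eigenspace spanned by (1, 0, -2).
With v₃ = -2, v = (1, 0, -2), so v₁ = 1.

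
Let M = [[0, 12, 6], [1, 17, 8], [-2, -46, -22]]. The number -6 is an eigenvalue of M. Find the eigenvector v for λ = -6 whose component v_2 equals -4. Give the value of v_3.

M + 6I = [[6, 12, 6], [1, 23, 8], [-2, -46, -16]].
Solving (M + 6I)v = 0 gives the eigenspace spanned by (-4, -4, 12).
With v_2 = -4, v = (-4, -4, 12), so v_3 = 12.

12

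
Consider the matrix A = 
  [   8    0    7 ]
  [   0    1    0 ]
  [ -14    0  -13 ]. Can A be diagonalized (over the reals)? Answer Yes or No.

Characteristic polynomial: p(t) = t^3 + 4t^2 - 11t + 6 = (t - 1)^2(t + 6).
t = 1 has algebraic multiplicity 2; rank(A − 1I) = 1, so geometric multiplicity = 2.
Every eigenvalue has geometric = algebraic multiplicity, so A is diagonalizable.

Yes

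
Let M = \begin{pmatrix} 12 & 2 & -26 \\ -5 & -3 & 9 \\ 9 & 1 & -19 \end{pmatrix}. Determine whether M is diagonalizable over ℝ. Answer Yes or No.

No

Characteristic polynomial: p(λ) = λ^3 + 10λ^2 + 28λ + 24 = (λ + 2)^2(λ + 6).
λ = -2 has algebraic multiplicity 2; rank(M + 2I) = 2, so geometric multiplicity = 1.
Geometric multiplicity < algebraic multiplicity, so M is not diagonalizable.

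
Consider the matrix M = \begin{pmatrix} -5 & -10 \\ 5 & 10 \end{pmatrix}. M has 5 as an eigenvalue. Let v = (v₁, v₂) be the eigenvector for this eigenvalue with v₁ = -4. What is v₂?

4

M − 5I = [[-10, -10], [5, 5]].
Solving (M − 5I)v = 0 gives the eigenspace spanned by (-4, 4).
With v₁ = -4, v = (-4, 4), so v₂ = 4.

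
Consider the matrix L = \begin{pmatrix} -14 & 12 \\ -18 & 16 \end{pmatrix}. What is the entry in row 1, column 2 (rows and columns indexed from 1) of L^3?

144

Characteristic polynomial: t^2 - 2t - 8 = (t - 4)(t + 2), so the eigenvalues are -2, 4.
t=4: eigenvector (-2, -3).
t=-2: eigenvector (1, 1).
P = [[-2, 1], [-3, 1]], D = diag(4, -2), P⁻¹ = [[1, -1], [3, -2]].
L³ = P·diag(64, -8)·P⁻¹ = [[-152, 144], [-216, 208]].
The requested entry is 144.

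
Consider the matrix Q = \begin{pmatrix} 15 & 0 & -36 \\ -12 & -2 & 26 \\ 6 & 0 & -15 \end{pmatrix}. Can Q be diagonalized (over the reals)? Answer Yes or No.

Yes

Characteristic polynomial: p(μ) = μ^3 + 2μ^2 - 9μ - 18 = (μ - 3)(μ + 2)(μ + 3).
All 3 eigenvalues are distinct, so Q is diagonalizable.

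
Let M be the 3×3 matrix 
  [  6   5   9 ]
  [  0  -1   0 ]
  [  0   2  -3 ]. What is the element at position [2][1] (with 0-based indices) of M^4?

-80

Characteristic polynomial: r^3 - 2r^2 - 21r - 18 = (r - 6)(r + 1)(r + 3), so the eigenvalues are -3, -1, 6.
r=6: eigenvector (1, 0, 0).
r=-1: eigenvector (-2, 1, 1).
r=-3: eigenvector (-1, 0, 1).
P = [[1, -2, -1], [0, 1, 0], [0, 1, 1]], D = diag(6, -1, -3), P⁻¹ = [[1, 1, 1], [0, 1, 0], [0, -1, 1]].
M⁴ = P·diag(1296, 1, 81)·P⁻¹ = [[1296, 1375, 1215], [0, 1, 0], [0, -80, 81]].
The requested entry is -80.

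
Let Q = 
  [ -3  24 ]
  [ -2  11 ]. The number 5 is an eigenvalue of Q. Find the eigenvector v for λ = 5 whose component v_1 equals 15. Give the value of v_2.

Q − 5I = [[-8, 24], [-2, 6]].
Solving (Q − 5I)v = 0 gives the eigenspace spanned by (15, 5).
With v_1 = 15, v = (15, 5), so v_2 = 5.

5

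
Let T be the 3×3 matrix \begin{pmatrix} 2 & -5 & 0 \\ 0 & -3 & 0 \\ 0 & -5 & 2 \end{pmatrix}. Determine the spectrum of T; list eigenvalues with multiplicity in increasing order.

-3, 2, 2

Characteristic polynomial: p(s) = s^3 - s^2 - 8s + 12 = (s - 2)^2(s + 3).
Roots (with multiplicity): -3, 2, 2.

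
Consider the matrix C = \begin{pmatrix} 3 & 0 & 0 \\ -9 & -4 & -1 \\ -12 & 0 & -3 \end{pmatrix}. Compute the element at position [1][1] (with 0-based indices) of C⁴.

Characteristic polynomial: t^3 + 4t^2 - 9t - 36 = (t - 3)(t + 3)(t + 4), so the eigenvalues are -4, -3, 3.
t=3: eigenvector (1, -1, -2).
t=-4: eigenvector (0, 1, 0).
t=-3: eigenvector (0, -1, 1).
P = [[1, 0, 0], [-1, 1, -1], [-2, 0, 1]], D = diag(3, -4, -3), P⁻¹ = [[1, 0, 0], [3, 1, 1], [2, 0, 1]].
C⁴ = P·diag(81, 256, 81)·P⁻¹ = [[81, 0, 0], [525, 256, 175], [0, 0, 81]].
The requested entry is 256.

256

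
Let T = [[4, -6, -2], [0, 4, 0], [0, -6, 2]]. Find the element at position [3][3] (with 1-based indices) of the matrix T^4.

16

Characteristic polynomial: s^3 - 10s^2 + 32s - 32 = (s - 4)^2(s - 2), so the eigenvalues are 2, 4, 4.
s=4: eigenvector (1, 0, 0).
s=4: eigenvector (-6, 1, -3).
s=2: eigenvector (1, 0, 1).
P = [[1, -6, 1], [0, 1, 0], [0, -3, 1]], D = diag(4, 4, 2), P⁻¹ = [[1, 3, -1], [0, 1, 0], [0, 3, 1]].
T⁴ = P·diag(256, 256, 16)·P⁻¹ = [[256, -720, -240], [0, 256, 0], [0, -720, 16]].
The requested entry is 16.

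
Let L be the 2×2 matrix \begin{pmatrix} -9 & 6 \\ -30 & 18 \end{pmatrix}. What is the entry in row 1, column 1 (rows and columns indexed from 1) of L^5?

-29889

Characteristic polynomial: r^2 - 9r + 18 = (r - 6)(r - 3), so the eigenvalues are 3, 6.
r=3: eigenvector (1, 2).
r=6: eigenvector (2, 5).
P = [[1, 2], [2, 5]], D = diag(3, 6), P⁻¹ = [[5, -2], [-2, 1]].
L⁵ = P·diag(243, 7776)·P⁻¹ = [[-29889, 15066], [-75330, 37908]].
The requested entry is -29889.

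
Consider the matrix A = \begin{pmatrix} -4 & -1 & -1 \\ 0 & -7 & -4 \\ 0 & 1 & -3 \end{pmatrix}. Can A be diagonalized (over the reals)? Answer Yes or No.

No

Characteristic polynomial: p(λ) = λ^3 + 14λ^2 + 65λ + 100 = (λ + 4)(λ + 5)^2.
λ = -5 has algebraic multiplicity 2; rank(A + 5I) = 2, so geometric multiplicity = 1.
Geometric multiplicity < algebraic multiplicity, so A is not diagonalizable.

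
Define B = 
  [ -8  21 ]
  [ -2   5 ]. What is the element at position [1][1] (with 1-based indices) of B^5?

-218

Characteristic polynomial: λ^2 + 3λ + 2 = (λ + 1)(λ + 2), so the eigenvalues are -2, -1.
λ=-1: eigenvector (3, 1).
λ=-2: eigenvector (7, 2).
P = [[3, 7], [1, 2]], D = diag(-1, -2), P⁻¹ = [[-2, 7], [1, -3]].
B⁵ = P·diag(-1, -32)·P⁻¹ = [[-218, 651], [-62, 185]].
The requested entry is -218.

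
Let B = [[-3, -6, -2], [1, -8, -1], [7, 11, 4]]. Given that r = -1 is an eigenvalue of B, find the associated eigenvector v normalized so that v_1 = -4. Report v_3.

10

B + 1I = [[-2, -6, -2], [1, -7, -1], [7, 11, 5]].
Solving (B + 1I)v = 0 gives the eigenspace spanned by (-4, -2, 10).
With v_1 = -4, v = (-4, -2, 10), so v_3 = 10.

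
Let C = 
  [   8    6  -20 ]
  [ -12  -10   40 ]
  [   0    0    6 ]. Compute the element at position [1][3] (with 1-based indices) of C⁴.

Characteristic polynomial: t^3 - 4t^2 - 20t + 48 = (t - 6)(t - 2)(t + 4), so the eigenvalues are -4, 2, 6.
t=-4: eigenvector (-1, 2, 0).
t=2: eigenvector (-1, 1, 0).
t=6: eigenvector (-2, 4, 1).
P = [[-1, -1, -2], [2, 1, 4], [0, 0, 1]], D = diag(-4, 2, 6), P⁻¹ = [[1, 1, -2], [-2, -1, 0], [0, 0, 1]].
C⁴ = P·diag(256, 16, 1296)·P⁻¹ = [[-224, -240, -2080], [480, 496, 4160], [0, 0, 1296]].
The requested entry is -2080.

-2080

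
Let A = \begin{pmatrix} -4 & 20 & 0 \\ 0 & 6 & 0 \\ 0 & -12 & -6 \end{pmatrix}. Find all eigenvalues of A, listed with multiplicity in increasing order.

-6, -4, 6

Characteristic polynomial: p(s) = s^3 + 4s^2 - 36s - 144 = (s - 6)(s + 4)(s + 6).
Roots (with multiplicity): -6, -4, 6.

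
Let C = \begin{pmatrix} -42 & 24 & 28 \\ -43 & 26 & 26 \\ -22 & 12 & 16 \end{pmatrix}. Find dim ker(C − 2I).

C − 2I = [[-44, 24, 28], [-43, 24, 26], [-22, 12, 14]].
This matrix has rank 2, so its null space has dimension 3 − 2 = 1.

1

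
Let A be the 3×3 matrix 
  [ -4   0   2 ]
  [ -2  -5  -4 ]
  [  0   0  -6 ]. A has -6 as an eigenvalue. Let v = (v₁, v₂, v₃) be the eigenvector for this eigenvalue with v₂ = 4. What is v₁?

A + 6I = [[2, 0, 2], [-2, 1, -4], [0, 0, 0]].
Solving (A + 6I)v = 0 gives the eigenspace spanned by (-2, 4, 2).
With v₂ = 4, v = (-2, 4, 2), so v₁ = -2.

-2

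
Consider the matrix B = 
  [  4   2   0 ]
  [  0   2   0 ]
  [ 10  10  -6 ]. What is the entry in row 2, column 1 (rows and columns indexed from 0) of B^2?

Characteristic polynomial: r^3 - 28r + 48 = (r - 4)(r - 2)(r + 6), so the eigenvalues are -6, 2, 4.
r=4: eigenvector (1, 0, 1).
r=2: eigenvector (-1, 1, 0).
r=-6: eigenvector (0, 0, 1).
P = [[1, -1, 0], [0, 1, 0], [1, 0, 1]], D = diag(4, 2, -6), P⁻¹ = [[1, 1, 0], [0, 1, 0], [-1, -1, 1]].
B² = P·diag(16, 4, 36)·P⁻¹ = [[16, 12, 0], [0, 4, 0], [-20, -20, 36]].
The requested entry is -20.

-20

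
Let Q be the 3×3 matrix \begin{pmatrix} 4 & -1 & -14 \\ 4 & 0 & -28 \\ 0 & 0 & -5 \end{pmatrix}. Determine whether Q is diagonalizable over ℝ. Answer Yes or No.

Characteristic polynomial: p(s) = s^3 + s^2 - 16s + 20 = (s - 2)^2(s + 5).
s = 2 has algebraic multiplicity 2; rank(Q − 2I) = 2, so geometric multiplicity = 1.
Geometric multiplicity < algebraic multiplicity, so Q is not diagonalizable.

No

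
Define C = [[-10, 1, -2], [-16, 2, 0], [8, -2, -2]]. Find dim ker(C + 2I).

1

C + 2I = [[-8, 1, -2], [-16, 4, 0], [8, -2, 0]].
This matrix has rank 2, so its null space has dimension 3 − 2 = 1.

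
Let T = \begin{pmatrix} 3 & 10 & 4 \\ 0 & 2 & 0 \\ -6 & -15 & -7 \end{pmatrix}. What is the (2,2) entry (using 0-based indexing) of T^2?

Characteristic polynomial: λ^3 + 2λ^2 - 5λ - 6 = (λ - 2)(λ + 1)(λ + 3), so the eigenvalues are -3, -1, 2.
λ=-1: eigenvector (1, 0, -1).
λ=2: eigenvector (2, 1, -3).
λ=-3: eigenvector (-2, 0, 3).
P = [[1, 2, -2], [0, 1, 0], [-1, -3, 3]], D = diag(-1, 2, -3), P⁻¹ = [[3, 0, 2], [0, 1, 0], [1, 1, 1]].
T² = P·diag(1, 4, 9)·P⁻¹ = [[-15, -10, -16], [0, 4, 0], [24, 15, 25]].
The requested entry is 25.

25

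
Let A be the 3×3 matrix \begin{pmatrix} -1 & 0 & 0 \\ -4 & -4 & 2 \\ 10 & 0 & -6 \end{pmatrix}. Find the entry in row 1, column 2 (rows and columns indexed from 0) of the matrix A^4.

-1040

Characteristic polynomial: s^3 + 11s^2 + 34s + 24 = (s + 1)(s + 4)(s + 6), so the eigenvalues are -6, -4, -1.
s=-1: eigenvector (1, 0, 2).
s=-4: eigenvector (0, 1, 0).
s=-6: eigenvector (0, -1, 1).
P = [[1, 0, 0], [0, 1, -1], [2, 0, 1]], D = diag(-1, -4, -6), P⁻¹ = [[1, 0, 0], [-2, 1, 1], [-2, 0, 1]].
A⁴ = P·diag(1, 256, 1296)·P⁻¹ = [[1, 0, 0], [2080, 256, -1040], [-2590, 0, 1296]].
The requested entry is -1040.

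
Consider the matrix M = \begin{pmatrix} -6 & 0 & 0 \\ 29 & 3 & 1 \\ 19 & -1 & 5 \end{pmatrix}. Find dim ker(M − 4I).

M − 4I = [[-10, 0, 0], [29, -1, 1], [19, -1, 1]].
This matrix has rank 2, so its null space has dimension 3 − 2 = 1.

1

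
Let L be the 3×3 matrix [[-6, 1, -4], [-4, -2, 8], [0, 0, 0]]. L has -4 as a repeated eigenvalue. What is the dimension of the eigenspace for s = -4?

L + 4I = [[-2, 1, -4], [-4, 2, 8], [0, 0, 4]].
This matrix has rank 2, so its null space has dimension 3 − 2 = 1.

1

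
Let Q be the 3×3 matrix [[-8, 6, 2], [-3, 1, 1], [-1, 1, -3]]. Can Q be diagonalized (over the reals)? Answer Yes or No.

Characteristic polynomial: p(t) = t^3 + 10t^2 + 32t + 32 = (t + 2)(t + 4)^2.
t = -4 has algebraic multiplicity 2; rank(Q + 4I) = 2, so geometric multiplicity = 1.
Geometric multiplicity < algebraic multiplicity, so Q is not diagonalizable.

No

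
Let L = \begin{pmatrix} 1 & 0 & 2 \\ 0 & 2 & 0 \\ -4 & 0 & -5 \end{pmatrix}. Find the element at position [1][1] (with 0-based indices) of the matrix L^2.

4

Characteristic polynomial: μ^3 + 2μ^2 - 5μ - 6 = (μ - 2)(μ + 1)(μ + 3), so the eigenvalues are -3, -1, 2.
μ=-3: eigenvector (1, 0, -2).
μ=2: eigenvector (0, 1, 0).
μ=-1: eigenvector (1, 0, -1).
P = [[1, 0, 1], [0, 1, 0], [-2, 0, -1]], D = diag(-3, 2, -1), P⁻¹ = [[-1, 0, -1], [0, 1, 0], [2, 0, 1]].
L² = P·diag(9, 4, 1)·P⁻¹ = [[-7, 0, -8], [0, 4, 0], [16, 0, 17]].
The requested entry is 4.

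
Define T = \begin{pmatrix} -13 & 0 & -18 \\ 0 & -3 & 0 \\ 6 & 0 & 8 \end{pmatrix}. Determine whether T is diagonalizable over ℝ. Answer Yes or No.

Characteristic polynomial: p(s) = s^3 + 8s^2 + 19s + 12 = (s + 1)(s + 3)(s + 4).
All 3 eigenvalues are distinct, so T is diagonalizable.

Yes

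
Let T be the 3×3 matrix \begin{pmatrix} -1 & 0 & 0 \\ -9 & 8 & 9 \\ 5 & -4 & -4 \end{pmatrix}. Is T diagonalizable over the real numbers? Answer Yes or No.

Characteristic polynomial: p(s) = s^3 - 3s^2 + 4 = (s - 2)^2(s + 1).
s = 2 has algebraic multiplicity 2; rank(T − 2I) = 2, so geometric multiplicity = 1.
Geometric multiplicity < algebraic multiplicity, so T is not diagonalizable.

No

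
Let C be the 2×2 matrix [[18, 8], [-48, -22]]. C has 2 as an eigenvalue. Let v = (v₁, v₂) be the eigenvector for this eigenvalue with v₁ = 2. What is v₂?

-4

C − 2I = [[16, 8], [-48, -24]].
Solving (C − 2I)v = 0 gives the eigenspace spanned by (2, -4).
With v₁ = 2, v = (2, -4), so v₂ = -4.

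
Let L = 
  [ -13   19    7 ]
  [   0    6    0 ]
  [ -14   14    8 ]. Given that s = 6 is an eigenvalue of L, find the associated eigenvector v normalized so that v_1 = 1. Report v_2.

1

L − 6I = [[-19, 19, 7], [0, 0, 0], [-14, 14, 2]].
Solving (L − 6I)v = 0 gives the eigenspace spanned by (1, 1, 0).
With v_1 = 1, v = (1, 1, 0), so v_2 = 1.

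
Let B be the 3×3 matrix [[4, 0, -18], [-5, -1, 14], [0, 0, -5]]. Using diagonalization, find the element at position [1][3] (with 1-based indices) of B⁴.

Characteristic polynomial: λ^3 + 2λ^2 - 19λ - 20 = (λ - 4)(λ + 1)(λ + 5), so the eigenvalues are -5, -1, 4.
λ=4: eigenvector (-1, 1, 0).
λ=-1: eigenvector (0, 1, 0).
λ=-5: eigenvector (2, -1, 1).
P = [[-1, 0, 2], [1, 1, -1], [0, 0, 1]], D = diag(4, -1, -5), P⁻¹ = [[-1, 0, 2], [1, 1, -1], [0, 0, 1]].
B⁴ = P·diag(256, 1, 625)·P⁻¹ = [[256, 0, 738], [-255, 1, -114], [0, 0, 625]].
The requested entry is 738.

738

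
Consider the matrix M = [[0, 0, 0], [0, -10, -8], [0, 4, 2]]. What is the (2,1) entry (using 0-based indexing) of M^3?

208

Characteristic polynomial: λ^3 + 8λ^2 + 12λ = λ(λ + 2)(λ + 6), so the eigenvalues are -6, -2, 0.
λ=0: eigenvector (1, 0, 0).
λ=-6: eigenvector (0, -2, 1).
λ=-2: eigenvector (0, 1, -1).
P = [[1, 0, 0], [0, -2, 1], [0, 1, -1]], D = diag(0, -6, -2), P⁻¹ = [[1, 0, 0], [0, -1, -1], [0, -1, -2]].
M³ = P·diag(0, -216, -8)·P⁻¹ = [[0, 0, 0], [0, -424, -416], [0, 208, 200]].
The requested entry is 208.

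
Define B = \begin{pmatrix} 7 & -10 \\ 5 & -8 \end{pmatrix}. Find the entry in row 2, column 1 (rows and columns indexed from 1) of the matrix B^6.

-665

Characteristic polynomial: λ^2 + λ - 6 = (λ - 2)(λ + 3), so the eigenvalues are -3, 2.
λ=-3: eigenvector (-1, -1).
λ=2: eigenvector (2, 1).
P = [[-1, 2], [-1, 1]], D = diag(-3, 2), P⁻¹ = [[1, -2], [1, -1]].
B⁶ = P·diag(729, 64)·P⁻¹ = [[-601, 1330], [-665, 1394]].
The requested entry is -665.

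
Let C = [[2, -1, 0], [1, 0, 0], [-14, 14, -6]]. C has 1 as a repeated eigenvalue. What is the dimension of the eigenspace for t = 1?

C − 1I = [[1, -1, 0], [1, -1, 0], [-14, 14, -7]].
This matrix has rank 2, so its null space has dimension 3 − 2 = 1.

1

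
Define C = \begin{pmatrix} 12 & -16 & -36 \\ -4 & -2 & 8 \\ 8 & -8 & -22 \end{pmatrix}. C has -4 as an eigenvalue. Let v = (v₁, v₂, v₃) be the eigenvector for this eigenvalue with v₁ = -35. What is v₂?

C + 4I = [[16, -16, -36], [-4, 2, 8], [8, -8, -18]].
Solving (C + 4I)v = 0 gives the eigenspace spanned by (-35, 10, -20).
With v₁ = -35, v = (-35, 10, -20), so v₂ = 10.

10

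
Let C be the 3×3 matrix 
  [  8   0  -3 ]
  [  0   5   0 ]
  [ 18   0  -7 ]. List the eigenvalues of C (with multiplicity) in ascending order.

-1, 2, 5

Characteristic polynomial: p(λ) = λ^3 - 6λ^2 + 3λ + 10 = (λ - 5)(λ - 2)(λ + 1).
Roots (with multiplicity): -1, 2, 5.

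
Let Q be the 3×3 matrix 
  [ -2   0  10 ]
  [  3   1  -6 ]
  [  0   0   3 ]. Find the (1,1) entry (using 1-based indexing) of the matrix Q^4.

16

Characteristic polynomial: λ^3 - 2λ^2 - 5λ + 6 = (λ - 3)(λ - 1)(λ + 2), so the eigenvalues are -2, 1, 3.
λ=-2: eigenvector (1, -1, 0).
λ=1: eigenvector (0, 1, 0).
λ=3: eigenvector (2, 0, 1).
P = [[1, 0, 2], [-1, 1, 0], [0, 0, 1]], D = diag(-2, 1, 3), P⁻¹ = [[1, 0, -2], [1, 1, -2], [0, 0, 1]].
Q⁴ = P·diag(16, 1, 81)·P⁻¹ = [[16, 0, 130], [-15, 1, 30], [0, 0, 81]].
The requested entry is 16.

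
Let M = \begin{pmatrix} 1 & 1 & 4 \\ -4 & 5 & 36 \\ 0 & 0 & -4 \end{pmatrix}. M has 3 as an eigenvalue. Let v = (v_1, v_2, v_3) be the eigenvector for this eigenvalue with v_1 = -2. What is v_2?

M − 3I = [[-2, 1, 4], [-4, 2, 36], [0, 0, -7]].
Solving (M − 3I)v = 0 gives the eigenspace spanned by (-2, -4, 0).
With v_1 = -2, v = (-2, -4, 0), so v_2 = -4.

-4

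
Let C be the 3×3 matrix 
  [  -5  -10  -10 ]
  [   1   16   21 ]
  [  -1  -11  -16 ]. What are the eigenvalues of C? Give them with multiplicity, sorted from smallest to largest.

-5, -5, 5

Characteristic polynomial: p(t) = t^3 + 5t^2 - 25t - 125 = (t - 5)(t + 5)^2.
Roots (with multiplicity): -5, -5, 5.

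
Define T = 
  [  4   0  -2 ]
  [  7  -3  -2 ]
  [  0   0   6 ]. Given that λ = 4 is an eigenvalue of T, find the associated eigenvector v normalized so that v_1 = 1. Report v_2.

1

T − 4I = [[0, 0, -2], [7, -7, -2], [0, 0, 2]].
Solving (T − 4I)v = 0 gives the eigenspace spanned by (1, 1, 0).
With v_1 = 1, v = (1, 1, 0), so v_2 = 1.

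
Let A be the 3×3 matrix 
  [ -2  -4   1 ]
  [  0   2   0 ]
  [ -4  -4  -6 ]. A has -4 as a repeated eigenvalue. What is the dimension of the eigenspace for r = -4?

A + 4I = [[2, -4, 1], [0, 6, 0], [-4, -4, -2]].
This matrix has rank 2, so its null space has dimension 3 − 2 = 1.

1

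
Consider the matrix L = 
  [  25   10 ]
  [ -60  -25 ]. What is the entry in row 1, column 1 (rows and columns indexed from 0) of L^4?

Characteristic polynomial: μ^2 - 25 = (μ - 5)(μ + 5), so the eigenvalues are -5, 5.
μ=-5: eigenvector (1, -3).
μ=5: eigenvector (1, -2).
P = [[1, 1], [-3, -2]], D = diag(-5, 5), P⁻¹ = [[-2, -1], [3, 1]].
L⁴ = P·diag(625, 625)·P⁻¹ = [[625, 0], [0, 625]].
The requested entry is 625.

625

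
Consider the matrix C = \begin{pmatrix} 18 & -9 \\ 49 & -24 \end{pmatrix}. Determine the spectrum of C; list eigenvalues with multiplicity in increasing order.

-3, -3

Characteristic polynomial: p(μ) = μ^2 + 6μ + 9 = (μ + 3)^2.
Roots (with multiplicity): -3, -3.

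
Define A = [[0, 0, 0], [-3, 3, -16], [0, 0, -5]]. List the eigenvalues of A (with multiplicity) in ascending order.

-5, 0, 3

Characteristic polynomial: p(s) = s^3 + 2s^2 - 15s = s(s - 3)(s + 5).
Roots (with multiplicity): -5, 0, 3.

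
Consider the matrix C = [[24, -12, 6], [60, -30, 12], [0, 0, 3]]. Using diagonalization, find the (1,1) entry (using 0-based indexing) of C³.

Characteristic polynomial: λ^3 + 3λ^2 - 18λ = λ(λ - 3)(λ + 6), so the eigenvalues are -6, 0, 3.
λ=0: eigenvector (1, 2, 0).
λ=-6: eigenvector (2, 5, 0).
λ=3: eigenvector (2, 4, 1).
P = [[1, 2, 2], [2, 5, 4], [0, 0, 1]], D = diag(0, -6, 3), P⁻¹ = [[5, -2, -2], [-2, 1, 0], [0, 0, 1]].
C³ = P·diag(0, -216, 27)·P⁻¹ = [[864, -432, 54], [2160, -1080, 108], [0, 0, 27]].
The requested entry is -1080.

-1080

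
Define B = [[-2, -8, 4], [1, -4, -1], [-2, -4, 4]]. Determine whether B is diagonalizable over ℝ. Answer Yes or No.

Characteristic polynomial: p(s) = s^3 + 2s^2 - 4s - 8 = (s - 2)(s + 2)^2.
s = -2 has algebraic multiplicity 2; rank(B + 2I) = 2, so geometric multiplicity = 1.
Geometric multiplicity < algebraic multiplicity, so B is not diagonalizable.

No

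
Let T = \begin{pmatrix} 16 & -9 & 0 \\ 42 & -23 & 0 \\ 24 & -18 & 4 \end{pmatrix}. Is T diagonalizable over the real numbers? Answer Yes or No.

Characteristic polynomial: p(r) = r^3 + 3r^2 - 18r - 40 = (r - 4)(r + 2)(r + 5).
All 3 eigenvalues are distinct, so T is diagonalizable.

Yes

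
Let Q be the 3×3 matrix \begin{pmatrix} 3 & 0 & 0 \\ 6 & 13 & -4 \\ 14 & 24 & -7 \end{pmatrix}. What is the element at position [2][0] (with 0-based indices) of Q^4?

Characteristic polynomial: s^3 - 9s^2 + 23s - 15 = (s - 5)(s - 3)(s - 1), so the eigenvalues are 1, 3, 5.
s=3: eigenvector (1, -1, -1).
s=5: eigenvector (0, 1, 2).
s=1: eigenvector (0, 1, 3).
P = [[1, 0, 0], [-1, 1, 1], [-1, 2, 3]], D = diag(3, 5, 1), P⁻¹ = [[1, 0, 0], [2, 3, -1], [-1, -2, 1]].
Q⁴ = P·diag(81, 625, 1)·P⁻¹ = [[81, 0, 0], [1168, 1873, -624], [2416, 3744, -1247]].
The requested entry is 2416.

2416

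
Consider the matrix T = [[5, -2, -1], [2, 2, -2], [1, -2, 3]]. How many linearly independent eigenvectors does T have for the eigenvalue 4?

1

T − 4I = [[1, -2, -1], [2, -2, -2], [1, -2, -1]].
This matrix has rank 2, so its null space has dimension 3 − 2 = 1.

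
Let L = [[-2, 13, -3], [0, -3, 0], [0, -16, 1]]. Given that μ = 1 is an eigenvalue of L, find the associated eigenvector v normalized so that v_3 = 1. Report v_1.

L − 1I = [[-3, 13, -3], [0, -4, 0], [0, -16, 0]].
Solving (L − 1I)v = 0 gives the eigenspace spanned by (-1, 0, 1).
With v_3 = 1, v = (-1, 0, 1), so v_1 = -1.

-1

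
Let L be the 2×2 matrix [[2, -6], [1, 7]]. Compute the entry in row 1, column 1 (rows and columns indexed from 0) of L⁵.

Characteristic polynomial: μ^2 - 9μ + 20 = (μ - 5)(μ - 4), so the eigenvalues are 4, 5.
μ=4: eigenvector (-3, 1).
μ=5: eigenvector (-2, 1).
P = [[-3, -2], [1, 1]], D = diag(4, 5), P⁻¹ = [[-1, -2], [1, 3]].
L⁵ = P·diag(1024, 3125)·P⁻¹ = [[-3178, -12606], [2101, 7327]].
The requested entry is 7327.

7327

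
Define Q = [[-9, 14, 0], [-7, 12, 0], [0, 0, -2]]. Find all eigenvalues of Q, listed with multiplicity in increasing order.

Characteristic polynomial: p(s) = s^3 - s^2 - 16s - 20 = (s - 5)(s + 2)^2.
Roots (with multiplicity): -2, -2, 5.

-2, -2, 5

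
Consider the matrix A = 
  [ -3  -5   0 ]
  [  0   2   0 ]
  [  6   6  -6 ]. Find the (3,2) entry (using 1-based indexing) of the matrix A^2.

-54

Characteristic polynomial: λ^3 + 7λ^2 - 36 = (λ - 2)(λ + 3)(λ + 6), so the eigenvalues are -6, -3, 2.
λ=-6: eigenvector (0, 0, 1).
λ=2: eigenvector (-1, 1, 0).
λ=-3: eigenvector (1, 0, 2).
P = [[0, -1, 1], [0, 1, 0], [1, 0, 2]], D = diag(-6, 2, -3), P⁻¹ = [[-2, -2, 1], [0, 1, 0], [1, 1, 0]].
A² = P·diag(36, 4, 9)·P⁻¹ = [[9, 5, 0], [0, 4, 0], [-54, -54, 36]].
The requested entry is -54.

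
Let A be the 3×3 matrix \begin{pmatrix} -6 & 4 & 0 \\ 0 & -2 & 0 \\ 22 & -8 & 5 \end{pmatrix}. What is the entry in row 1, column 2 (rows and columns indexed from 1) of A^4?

Characteristic polynomial: λ^3 + 3λ^2 - 28λ - 60 = (λ - 5)(λ + 2)(λ + 6), so the eigenvalues are -6, -2, 5.
λ=-2: eigenvector (1, 1, -2).
λ=-6: eigenvector (1, 0, -2).
λ=5: eigenvector (0, 0, 1).
P = [[1, 1, 0], [1, 0, 0], [-2, -2, 1]], D = diag(-2, -6, 5), P⁻¹ = [[0, 1, 0], [1, -1, 0], [2, 0, 1]].
A⁴ = P·diag(16, 1296, 625)·P⁻¹ = [[1296, -1280, 0], [0, 16, 0], [-1342, 2560, 625]].
The requested entry is -1280.

-1280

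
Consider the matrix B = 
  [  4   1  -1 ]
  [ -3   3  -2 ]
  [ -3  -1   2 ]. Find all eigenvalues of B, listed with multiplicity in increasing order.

1, 4, 4

Characteristic polynomial: p(s) = s^3 - 9s^2 + 24s - 16 = (s - 4)^2(s - 1).
Roots (with multiplicity): 1, 4, 4.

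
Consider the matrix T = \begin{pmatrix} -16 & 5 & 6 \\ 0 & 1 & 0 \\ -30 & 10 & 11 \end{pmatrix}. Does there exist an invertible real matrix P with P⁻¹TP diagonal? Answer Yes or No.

Characteristic polynomial: p(μ) = μ^3 + 4μ^2 - μ - 4 = (μ - 1)(μ + 1)(μ + 4).
All 3 eigenvalues are distinct, so T is diagonalizable.

Yes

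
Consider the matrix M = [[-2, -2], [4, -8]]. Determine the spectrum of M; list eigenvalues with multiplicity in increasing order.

Characteristic polynomial: p(μ) = μ^2 + 10μ + 24 = (μ + 4)(μ + 6).
Roots (with multiplicity): -6, -4.

-6, -4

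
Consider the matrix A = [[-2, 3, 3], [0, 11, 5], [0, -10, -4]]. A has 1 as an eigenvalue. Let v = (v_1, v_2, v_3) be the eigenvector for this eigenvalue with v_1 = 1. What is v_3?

A − 1I = [[-3, 3, 3], [0, 10, 5], [0, -10, -5]].
Solving (A − 1I)v = 0 gives the eigenspace spanned by (1, -1, 2).
With v_1 = 1, v = (1, -1, 2), so v_3 = 2.

2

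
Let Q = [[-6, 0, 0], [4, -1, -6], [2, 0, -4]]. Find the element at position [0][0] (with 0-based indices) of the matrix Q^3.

Characteristic polynomial: s^3 + 11s^2 + 34s + 24 = (s + 1)(s + 4)(s + 6), so the eigenvalues are -6, -4, -1.
s=-6: eigenvector (1, -2, -1).
s=-1: eigenvector (0, 1, 0).
s=-4: eigenvector (0, 2, 1).
P = [[1, 0, 0], [-2, 1, 2], [-1, 0, 1]], D = diag(-6, -1, -4), P⁻¹ = [[1, 0, 0], [0, 1, -2], [1, 0, 1]].
Q³ = P·diag(-216, -1, -64)·P⁻¹ = [[-216, 0, 0], [304, -1, -126], [152, 0, -64]].
The requested entry is -216.

-216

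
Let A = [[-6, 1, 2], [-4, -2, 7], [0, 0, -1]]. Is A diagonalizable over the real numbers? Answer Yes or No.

Characteristic polynomial: p(μ) = μ^3 + 9μ^2 + 24μ + 16 = (μ + 1)(μ + 4)^2.
μ = -4 has algebraic multiplicity 2; rank(A + 4I) = 2, so geometric multiplicity = 1.
Geometric multiplicity < algebraic multiplicity, so A is not diagonalizable.

No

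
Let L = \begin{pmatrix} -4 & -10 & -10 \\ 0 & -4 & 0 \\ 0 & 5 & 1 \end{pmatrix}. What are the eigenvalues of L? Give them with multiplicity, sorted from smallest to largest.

-4, -4, 1

Characteristic polynomial: p(λ) = λ^3 + 7λ^2 + 8λ - 16 = (λ - 1)(λ + 4)^2.
Roots (with multiplicity): -4, -4, 1.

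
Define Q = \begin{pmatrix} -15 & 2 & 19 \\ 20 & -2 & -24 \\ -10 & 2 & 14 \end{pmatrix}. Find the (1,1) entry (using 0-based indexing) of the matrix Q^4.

Characteristic polynomial: r^3 + 3r^2 - 10r = r(r - 2)(r + 5), so the eigenvalues are -5, 0, 2.
r=2: eigenvector (1, -1, 1).
r=-5: eigenvector (3, -4, 2).
r=0: eigenvector (1, -2, 1).
P = [[1, 3, 1], [-1, -4, -2], [1, 2, 1]], D = diag(2, -5, 0), P⁻¹ = [[0, 1, 2], [1, 0, -1], [-2, -1, 1]].
Q⁴ = P·diag(16, 625, 0)·P⁻¹ = [[1875, 16, -1843], [-2500, -16, 2468], [1250, 16, -1218]].
The requested entry is -16.

-16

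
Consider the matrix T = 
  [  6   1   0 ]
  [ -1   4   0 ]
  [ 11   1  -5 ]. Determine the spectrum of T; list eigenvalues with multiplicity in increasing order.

Characteristic polynomial: p(λ) = λ^3 - 5λ^2 - 25λ + 125 = (λ - 5)^2(λ + 5).
Roots (with multiplicity): -5, 5, 5.

-5, 5, 5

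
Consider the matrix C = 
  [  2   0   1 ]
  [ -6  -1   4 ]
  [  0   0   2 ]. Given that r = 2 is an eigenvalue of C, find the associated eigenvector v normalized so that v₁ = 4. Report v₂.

-8

C − 2I = [[0, 0, 1], [-6, -3, 4], [0, 0, 0]].
Solving (C − 2I)v = 0 gives the eigenspace spanned by (4, -8, 0).
With v₁ = 4, v = (4, -8, 0), so v₂ = -8.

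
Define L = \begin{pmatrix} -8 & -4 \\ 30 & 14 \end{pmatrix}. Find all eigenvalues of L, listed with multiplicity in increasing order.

2, 4

Characteristic polynomial: p(s) = s^2 - 6s + 8 = (s - 4)(s - 2).
Roots (with multiplicity): 2, 4.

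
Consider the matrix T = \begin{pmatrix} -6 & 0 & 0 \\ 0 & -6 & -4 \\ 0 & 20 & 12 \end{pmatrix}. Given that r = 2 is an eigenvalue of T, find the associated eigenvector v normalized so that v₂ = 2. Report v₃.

T − 2I = [[-8, 0, 0], [0, -8, -4], [0, 20, 10]].
Solving (T − 2I)v = 0 gives the eigenspace spanned by (0, 2, -4).
With v₂ = 2, v = (0, 2, -4), so v₃ = -4.

-4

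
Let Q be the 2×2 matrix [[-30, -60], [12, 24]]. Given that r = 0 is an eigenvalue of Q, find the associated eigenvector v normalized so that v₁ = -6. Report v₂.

Q = [[-30, -60], [12, 24]].
Solving (Q)v = 0 gives the eigenspace spanned by (-6, 3).
With v₁ = -6, v = (-6, 3), so v₂ = 3.

3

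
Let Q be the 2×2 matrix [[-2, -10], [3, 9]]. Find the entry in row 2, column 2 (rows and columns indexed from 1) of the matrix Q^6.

Characteristic polynomial: r^2 - 7r + 12 = (r - 4)(r - 3), so the eigenvalues are 3, 4.
r=3: eigenvector (-2, 1).
r=4: eigenvector (-5, 3).
P = [[-2, -5], [1, 3]], D = diag(3, 4), P⁻¹ = [[-3, -5], [1, 2]].
Q⁶ = P·diag(729, 4096)·P⁻¹ = [[-16106, -33670], [10101, 20931]].
The requested entry is 20931.

20931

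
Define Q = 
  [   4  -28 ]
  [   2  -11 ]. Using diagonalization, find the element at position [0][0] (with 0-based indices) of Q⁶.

-22840

Characteristic polynomial: λ^2 + 7λ + 12 = (λ + 3)(λ + 4), so the eigenvalues are -4, -3.
λ=-4: eigenvector (7, 2).
λ=-3: eigenvector (-4, -1).
P = [[7, -4], [2, -1]], D = diag(-4, -3), P⁻¹ = [[-1, 4], [-2, 7]].
Q⁶ = P·diag(4096, 729)·P⁻¹ = [[-22840, 94276], [-6734, 27665]].
The requested entry is -22840.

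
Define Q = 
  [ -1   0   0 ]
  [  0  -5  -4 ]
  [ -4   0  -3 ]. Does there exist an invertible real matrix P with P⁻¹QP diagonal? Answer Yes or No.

Characteristic polynomial: p(μ) = μ^3 + 9μ^2 + 23μ + 15 = (μ + 1)(μ + 3)(μ + 5).
All 3 eigenvalues are distinct, so Q is diagonalizable.

Yes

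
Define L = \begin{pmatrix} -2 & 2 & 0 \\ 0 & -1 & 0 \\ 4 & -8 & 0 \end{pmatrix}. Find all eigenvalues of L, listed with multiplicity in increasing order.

Characteristic polynomial: p(μ) = μ^3 + 3μ^2 + 2μ = μ(μ + 1)(μ + 2).
Roots (with multiplicity): -2, -1, 0.

-2, -1, 0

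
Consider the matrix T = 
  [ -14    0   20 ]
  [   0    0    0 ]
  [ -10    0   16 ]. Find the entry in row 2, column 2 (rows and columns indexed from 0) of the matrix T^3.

496

Characteristic polynomial: λ^3 - 2λ^2 - 24λ = λ(λ - 6)(λ + 4), so the eigenvalues are -4, 0, 6.
λ=6: eigenvector (1, 0, 1).
λ=0: eigenvector (0, 1, 0).
λ=-4: eigenvector (-2, 0, -1).
P = [[1, 0, -2], [0, 1, 0], [1, 0, -1]], D = diag(6, 0, -4), P⁻¹ = [[-1, 0, 2], [0, 1, 0], [-1, 0, 1]].
T³ = P·diag(216, 0, -64)·P⁻¹ = [[-344, 0, 560], [0, 0, 0], [-280, 0, 496]].
The requested entry is 496.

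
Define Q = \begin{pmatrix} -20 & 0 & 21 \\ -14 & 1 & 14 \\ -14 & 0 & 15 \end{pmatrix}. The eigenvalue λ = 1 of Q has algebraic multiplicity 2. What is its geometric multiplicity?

2

Q − 1I = [[-21, 0, 21], [-14, 0, 14], [-14, 0, 14]].
This matrix has rank 1, so its null space has dimension 3 − 1 = 2.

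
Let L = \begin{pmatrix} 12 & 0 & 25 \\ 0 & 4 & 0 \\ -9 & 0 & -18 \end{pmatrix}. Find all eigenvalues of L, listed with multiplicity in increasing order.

Characteristic polynomial: p(t) = t^3 + 2t^2 - 15t - 36 = (t - 4)(t + 3)^2.
Roots (with multiplicity): -3, -3, 4.

-3, -3, 4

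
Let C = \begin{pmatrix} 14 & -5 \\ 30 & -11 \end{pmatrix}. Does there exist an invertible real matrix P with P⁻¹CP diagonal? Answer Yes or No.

Characteristic polynomial: p(μ) = μ^2 - 3μ - 4 = (μ - 4)(μ + 1).
All 2 eigenvalues are distinct, so C is diagonalizable.

Yes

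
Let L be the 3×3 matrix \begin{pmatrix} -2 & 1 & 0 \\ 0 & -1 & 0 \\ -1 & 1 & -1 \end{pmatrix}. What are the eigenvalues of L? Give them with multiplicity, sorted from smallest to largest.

-2, -1, -1

Characteristic polynomial: p(r) = r^3 + 4r^2 + 5r + 2 = (r + 1)^2(r + 2).
Roots (with multiplicity): -2, -1, -1.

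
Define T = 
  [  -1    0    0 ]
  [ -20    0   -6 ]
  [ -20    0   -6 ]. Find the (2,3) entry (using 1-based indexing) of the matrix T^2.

36

Characteristic polynomial: μ^3 + 7μ^2 + 6μ = μ(μ + 1)(μ + 6), so the eigenvalues are -6, -1, 0.
μ=-1: eigenvector (1, -4, -4).
μ=0: eigenvector (0, 1, 0).
μ=-6: eigenvector (0, 1, 1).
P = [[1, 0, 0], [-4, 1, 1], [-4, 0, 1]], D = diag(-1, 0, -6), P⁻¹ = [[1, 0, 0], [0, 1, -1], [4, 0, 1]].
T² = P·diag(1, 0, 36)·P⁻¹ = [[1, 0, 0], [140, 0, 36], [140, 0, 36]].
The requested entry is 36.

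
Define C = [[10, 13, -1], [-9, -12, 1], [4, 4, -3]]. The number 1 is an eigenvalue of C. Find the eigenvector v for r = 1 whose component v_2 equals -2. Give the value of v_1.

C − 1I = [[9, 13, -1], [-9, -13, 1], [4, 4, -4]].
Solving (C − 1I)v = 0 gives the eigenspace spanned by (3, -2, 1).
With v_2 = -2, v = (3, -2, 1), so v_1 = 3.

3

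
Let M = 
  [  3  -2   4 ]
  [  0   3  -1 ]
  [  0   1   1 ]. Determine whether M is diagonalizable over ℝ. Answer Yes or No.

Characteristic polynomial: p(λ) = λ^3 - 7λ^2 + 16λ - 12 = (λ - 3)(λ - 2)^2.
λ = 2 has algebraic multiplicity 2; rank(M − 2I) = 2, so geometric multiplicity = 1.
Geometric multiplicity < algebraic multiplicity, so M is not diagonalizable.

No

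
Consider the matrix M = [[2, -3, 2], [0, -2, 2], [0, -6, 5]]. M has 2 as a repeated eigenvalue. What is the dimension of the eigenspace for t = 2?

M − 2I = [[0, -3, 2], [0, -4, 2], [0, -6, 3]].
This matrix has rank 2, so its null space has dimension 3 − 2 = 1.

1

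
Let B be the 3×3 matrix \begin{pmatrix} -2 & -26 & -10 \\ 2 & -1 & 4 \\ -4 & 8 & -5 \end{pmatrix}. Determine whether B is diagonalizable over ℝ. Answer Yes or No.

Characteristic polynomial: p(λ) = λ^3 + 8λ^2 - 3λ - 90 = (λ - 3)(λ + 5)(λ + 6).
All 3 eigenvalues are distinct, so B is diagonalizable.

Yes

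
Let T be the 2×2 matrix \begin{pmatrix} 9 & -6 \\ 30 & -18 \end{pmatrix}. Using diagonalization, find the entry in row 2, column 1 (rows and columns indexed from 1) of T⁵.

75330

Characteristic polynomial: λ^2 + 9λ + 18 = (λ + 3)(λ + 6), so the eigenvalues are -6, -3.
λ=-6: eigenvector (2, 5).
λ=-3: eigenvector (1, 2).
P = [[2, 1], [5, 2]], D = diag(-6, -3), P⁻¹ = [[-2, 1], [5, -2]].
T⁵ = P·diag(-7776, -243)·P⁻¹ = [[29889, -15066], [75330, -37908]].
The requested entry is 75330.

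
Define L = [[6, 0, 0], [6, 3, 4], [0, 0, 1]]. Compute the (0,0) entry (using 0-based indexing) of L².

36

Characteristic polynomial: λ^3 - 10λ^2 + 27λ - 18 = (λ - 6)(λ - 3)(λ - 1), so the eigenvalues are 1, 3, 6.
λ=6: eigenvector (1, 2, 0).
λ=3: eigenvector (0, 1, 0).
λ=1: eigenvector (0, -2, 1).
P = [[1, 0, 0], [2, 1, -2], [0, 0, 1]], D = diag(6, 3, 1), P⁻¹ = [[1, 0, 0], [-2, 1, 2], [0, 0, 1]].
L² = P·diag(36, 9, 1)·P⁻¹ = [[36, 0, 0], [54, 9, 16], [0, 0, 1]].
The requested entry is 36.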